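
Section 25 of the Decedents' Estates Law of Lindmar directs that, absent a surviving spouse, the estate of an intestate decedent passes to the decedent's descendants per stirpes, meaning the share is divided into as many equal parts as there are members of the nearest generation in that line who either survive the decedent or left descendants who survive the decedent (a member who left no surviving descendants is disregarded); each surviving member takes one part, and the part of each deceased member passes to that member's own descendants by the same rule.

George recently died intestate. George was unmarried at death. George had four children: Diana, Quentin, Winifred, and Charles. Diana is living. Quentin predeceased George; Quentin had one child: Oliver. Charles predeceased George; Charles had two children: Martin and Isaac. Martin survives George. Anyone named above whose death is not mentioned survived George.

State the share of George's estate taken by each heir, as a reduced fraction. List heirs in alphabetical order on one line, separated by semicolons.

Diana 1/4; Isaac 1/8; Martin 1/8; Oliver 1/4; Winifred 1/4

There is no surviving spouse, so the entire estate passes to George's descendants per stirpes.
The estate is divided into 4 equal shares of 1/4 among Diana, Quentin, Winifred, Charles.
Diana is living and takes 1/4.
Quentin predeceased; the 1/4 allotted to Quentin's branch passes to Quentin's issue by representation.
Oliver is the sole taker at this level and receives the full 1/4.
Winifred is living and takes 1/4.
Charles predeceased; the 1/4 allotted to Charles's branch passes to Charles's issue by representation.
The 1/4 is divided into 2 equal shares of 1/8 among Martin, Isaac.
Martin is living and takes 1/8.
Isaac is living and takes 1/8.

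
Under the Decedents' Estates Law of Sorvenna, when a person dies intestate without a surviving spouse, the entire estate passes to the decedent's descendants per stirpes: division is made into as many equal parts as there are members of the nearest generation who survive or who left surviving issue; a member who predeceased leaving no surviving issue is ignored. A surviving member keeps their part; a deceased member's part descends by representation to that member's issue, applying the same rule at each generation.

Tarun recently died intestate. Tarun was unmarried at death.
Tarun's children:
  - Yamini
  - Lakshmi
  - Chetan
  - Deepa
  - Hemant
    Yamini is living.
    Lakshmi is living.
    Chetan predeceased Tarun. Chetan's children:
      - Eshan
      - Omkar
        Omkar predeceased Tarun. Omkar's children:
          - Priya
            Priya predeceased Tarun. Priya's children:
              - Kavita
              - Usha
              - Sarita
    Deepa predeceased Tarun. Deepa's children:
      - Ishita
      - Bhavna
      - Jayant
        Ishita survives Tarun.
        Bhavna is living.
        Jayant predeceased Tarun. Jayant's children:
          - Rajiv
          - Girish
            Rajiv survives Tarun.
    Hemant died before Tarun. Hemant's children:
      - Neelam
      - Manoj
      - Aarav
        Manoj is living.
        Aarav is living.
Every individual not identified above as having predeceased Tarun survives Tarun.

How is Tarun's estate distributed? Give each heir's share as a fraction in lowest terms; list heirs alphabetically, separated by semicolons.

Aarav 1/15; Bhavna 1/15; Eshan 1/10; Girish 1/30; Ishita 1/15; Kavita 1/30; Lakshmi 1/5; Manoj 1/15; Neelam 1/15; Rajiv 1/30; Sarita 1/30; Usha 1/30; Yamini 1/5

There is no surviving spouse, so the entire estate passes to Tarun's descendants per stirpes.
The estate is divided into 5 equal shares of 1/5 among Yamini, Lakshmi, Chetan, Deepa, Hemant.
Yamini is living and takes 1/5.
Lakshmi is living and takes 1/5.
Chetan predeceased; the 1/5 allotted to Chetan's branch passes to Chetan's issue by representation.
The 1/5 is divided into 2 equal shares of 1/10 among Eshan, Omkar.
Eshan is living and takes 1/10.
Omkar predeceased; the 1/10 allotted to Omkar's branch passes to Omkar's issue by representation.
Priya's line is the sole branch at this level, so the full 1/10 passes to Priya's issue by representation.
The 1/10 is divided into 3 equal shares of 1/30 among Kavita, Usha, Sarita.
Kavita is living and takes 1/30.
Usha is living and takes 1/30.
Sarita is living and takes 1/30.
Deepa predeceased; the 1/5 allotted to Deepa's branch passes to Deepa's issue by representation.
The 1/5 is divided into 3 equal shares of 1/15 among Ishita, Bhavna, Jayant.
Ishita is living and takes 1/15.
Bhavna is living and takes 1/15.
Jayant predeceased; the 1/15 allotted to Jayant's branch passes to Jayant's issue by representation.
The 1/15 is divided into 2 equal shares of 1/30 among Rajiv, Girish.
Rajiv is living and takes 1/30.
Girish is living and takes 1/30.
Hemant predeceased; the 1/5 allotted to Hemant's branch passes to Hemant's issue by representation.
The 1/5 is divided into 3 equal shares of 1/15 among Neelam, Manoj, Aarav.
Neelam is living and takes 1/15.
Manoj is living and takes 1/15.
Aarav is living and takes 1/15.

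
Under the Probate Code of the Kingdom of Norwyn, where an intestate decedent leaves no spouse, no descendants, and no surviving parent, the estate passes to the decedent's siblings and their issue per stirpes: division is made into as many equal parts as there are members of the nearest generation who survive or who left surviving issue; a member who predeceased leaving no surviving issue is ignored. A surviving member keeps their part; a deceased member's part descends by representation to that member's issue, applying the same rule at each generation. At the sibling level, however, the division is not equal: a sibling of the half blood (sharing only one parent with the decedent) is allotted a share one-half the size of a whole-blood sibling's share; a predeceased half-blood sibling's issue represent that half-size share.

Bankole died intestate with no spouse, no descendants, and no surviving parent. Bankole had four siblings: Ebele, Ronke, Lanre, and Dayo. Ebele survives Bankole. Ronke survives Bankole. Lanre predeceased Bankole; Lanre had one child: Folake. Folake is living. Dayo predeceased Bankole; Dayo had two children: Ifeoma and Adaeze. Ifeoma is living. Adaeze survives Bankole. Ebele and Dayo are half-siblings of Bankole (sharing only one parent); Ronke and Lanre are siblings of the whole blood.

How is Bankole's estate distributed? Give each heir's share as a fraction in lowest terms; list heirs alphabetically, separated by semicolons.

No spouse, descendants, or parent survives, so the estate passes to Bankole's siblings per stirpes.
Half-blood siblings count for one-half the weight of whole-blood siblings at the initial division.
Dividing 1 in proportion to weights (total weight 3): Ebele (weight 1/2) → 1/6; Ronke (weight 1) → 1/3; Lanre (weight 1) → 1/3; Dayo (weight 1/2) → 1/6.
Ebele is living and takes 1/6.
Ronke is living and takes 1/3.
Lanre predeceased; the 1/3 allotted to Lanre's branch passes to Lanre's issue by representation.
Folake is the sole taker at this level and receives the full 1/3.
Dayo predeceased; the 1/6 allotted to Dayo's branch passes to Dayo's issue by representation.
The 1/6 is divided into 2 equal shares of 1/12 among Ifeoma, Adaeze.
Ifeoma is living and takes 1/12.
Adaeze is living and takes 1/12.

Adaeze 1/12; Ebele 1/6; Folake 1/3; Ifeoma 1/12; Ronke 1/3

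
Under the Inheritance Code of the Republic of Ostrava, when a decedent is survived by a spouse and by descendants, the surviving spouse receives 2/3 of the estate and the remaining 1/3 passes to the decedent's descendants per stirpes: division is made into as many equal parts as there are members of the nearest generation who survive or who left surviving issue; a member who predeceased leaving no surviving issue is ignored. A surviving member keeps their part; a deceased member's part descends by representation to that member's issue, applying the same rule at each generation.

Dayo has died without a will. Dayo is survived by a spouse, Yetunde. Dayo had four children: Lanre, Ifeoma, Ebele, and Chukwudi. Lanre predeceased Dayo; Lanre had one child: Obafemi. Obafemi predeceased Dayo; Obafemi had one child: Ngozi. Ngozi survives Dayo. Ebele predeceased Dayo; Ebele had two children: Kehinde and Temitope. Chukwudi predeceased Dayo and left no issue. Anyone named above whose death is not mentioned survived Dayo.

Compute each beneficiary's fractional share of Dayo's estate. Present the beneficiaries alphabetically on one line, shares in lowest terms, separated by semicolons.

Yetunde, as surviving spouse, takes 2/3.
The remaining 1/3 passes to Dayo's descendants per stirpes.
Chukwudi left no surviving issue, so that branch lapses and is disregarded.
The 1/3 is divided into 3 equal shares of 1/9 among Lanre, Ifeoma, Ebele.
Lanre predeceased; the 1/9 allotted to Lanre's branch passes to Lanre's issue by representation.
Obafemi's line is the sole branch at this level, so the full 1/9 passes to Obafemi's issue by representation.
Ngozi is the sole taker at this level and receives the full 1/9.
Ifeoma is living and takes 1/9.
Ebele predeceased; the 1/9 allotted to Ebele's branch passes to Ebele's issue by representation.
The 1/9 is divided into 2 equal shares of 1/18 among Kehinde, Temitope.
Kehinde is living and takes 1/18.
Temitope is living and takes 1/18.

Ifeoma 1/9; Kehinde 1/18; Ngozi 1/9; Temitope 1/18; Yetunde 2/3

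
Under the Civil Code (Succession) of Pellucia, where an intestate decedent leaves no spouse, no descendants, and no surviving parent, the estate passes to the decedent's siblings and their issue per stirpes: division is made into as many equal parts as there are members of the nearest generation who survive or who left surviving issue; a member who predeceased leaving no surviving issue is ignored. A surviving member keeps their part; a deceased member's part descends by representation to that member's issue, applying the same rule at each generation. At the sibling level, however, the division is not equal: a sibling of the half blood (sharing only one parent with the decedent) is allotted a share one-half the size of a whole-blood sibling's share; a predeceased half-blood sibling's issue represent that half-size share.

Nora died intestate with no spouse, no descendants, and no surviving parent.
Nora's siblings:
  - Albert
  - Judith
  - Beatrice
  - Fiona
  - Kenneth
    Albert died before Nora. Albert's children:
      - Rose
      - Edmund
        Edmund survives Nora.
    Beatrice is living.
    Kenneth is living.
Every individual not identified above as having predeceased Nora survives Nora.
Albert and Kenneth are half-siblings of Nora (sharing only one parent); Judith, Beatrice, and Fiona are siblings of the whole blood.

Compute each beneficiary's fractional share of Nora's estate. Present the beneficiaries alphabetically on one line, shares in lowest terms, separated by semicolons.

No spouse, descendants, or parent survives, so the estate passes to Nora's siblings per stirpes.
Half-blood siblings count for one-half the weight of whole-blood siblings at the initial division.
Dividing 1 in proportion to weights (total weight 4): Albert (weight 1/2) → 1/8; Judith (weight 1) → 1/4; Beatrice (weight 1) → 1/4; Fiona (weight 1) → 1/4; Kenneth (weight 1/2) → 1/8.
Albert predeceased; the 1/8 allotted to Albert's branch passes to Albert's issue by representation.
The 1/8 is divided into 2 equal shares of 1/16 among Rose, Edmund.
Rose is living and takes 1/16.
Edmund is living and takes 1/16.
Judith is living and takes 1/4.
Beatrice is living and takes 1/4.
Fiona is living and takes 1/4.
Kenneth is living and takes 1/8.

Beatrice 1/4; Edmund 1/16; Fiona 1/4; Judith 1/4; Kenneth 1/8; Rose 1/16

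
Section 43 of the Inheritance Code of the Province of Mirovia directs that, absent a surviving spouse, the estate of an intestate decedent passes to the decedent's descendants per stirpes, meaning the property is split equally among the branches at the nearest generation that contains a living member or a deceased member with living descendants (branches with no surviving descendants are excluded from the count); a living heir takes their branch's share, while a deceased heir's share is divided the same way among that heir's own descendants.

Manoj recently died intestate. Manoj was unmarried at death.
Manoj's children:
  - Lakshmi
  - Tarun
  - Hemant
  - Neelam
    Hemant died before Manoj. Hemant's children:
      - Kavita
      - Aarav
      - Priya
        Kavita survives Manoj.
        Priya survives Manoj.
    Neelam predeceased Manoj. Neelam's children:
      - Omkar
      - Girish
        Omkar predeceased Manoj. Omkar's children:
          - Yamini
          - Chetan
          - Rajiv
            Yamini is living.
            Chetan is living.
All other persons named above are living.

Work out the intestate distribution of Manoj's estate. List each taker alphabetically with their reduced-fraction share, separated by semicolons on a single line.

Aarav 1/12; Chetan 1/24; Girish 1/8; Kavita 1/12; Lakshmi 1/4; Priya 1/12; Rajiv 1/24; Tarun 1/4; Yamini 1/24

There is no surviving spouse, so the entire estate passes to Manoj's descendants per stirpes.
The estate is divided into 4 equal shares of 1/4 among Lakshmi, Tarun, Hemant, Neelam.
Lakshmi is living and takes 1/4.
Tarun is living and takes 1/4.
Hemant predeceased; the 1/4 allotted to Hemant's branch passes to Hemant's issue by representation.
The 1/4 is divided into 3 equal shares of 1/12 among Kavita, Aarav, Priya.
Kavita is living and takes 1/12.
Aarav is living and takes 1/12.
Priya is living and takes 1/12.
Neelam predeceased; the 1/4 allotted to Neelam's branch passes to Neelam's issue by representation.
The 1/4 is divided into 2 equal shares of 1/8 among Omkar, Girish.
Omkar predeceased; the 1/8 allotted to Omkar's branch passes to Omkar's issue by representation.
The 1/8 is divided into 3 equal shares of 1/24 among Yamini, Chetan, Rajiv.
Yamini is living and takes 1/24.
Chetan is living and takes 1/24.
Rajiv is living and takes 1/24.
Girish is living and takes 1/8.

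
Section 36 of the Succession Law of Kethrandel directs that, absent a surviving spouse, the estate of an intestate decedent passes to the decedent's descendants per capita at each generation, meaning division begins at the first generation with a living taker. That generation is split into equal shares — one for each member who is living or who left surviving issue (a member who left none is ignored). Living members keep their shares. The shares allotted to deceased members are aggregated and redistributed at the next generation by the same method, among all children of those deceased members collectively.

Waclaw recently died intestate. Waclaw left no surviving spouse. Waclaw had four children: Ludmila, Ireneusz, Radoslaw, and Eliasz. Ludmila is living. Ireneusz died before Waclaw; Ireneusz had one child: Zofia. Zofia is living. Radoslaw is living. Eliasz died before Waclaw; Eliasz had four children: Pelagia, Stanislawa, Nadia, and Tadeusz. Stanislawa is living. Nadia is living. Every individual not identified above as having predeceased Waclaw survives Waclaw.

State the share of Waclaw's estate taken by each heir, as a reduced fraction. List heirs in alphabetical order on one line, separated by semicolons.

Ludmila 1/4; Nadia 1/10; Pelagia 1/10; Radoslaw 1/4; Stanislawa 1/10; Tadeusz 1/10; Zofia 1/10

There is no surviving spouse, so the entire estate passes to Waclaw's descendants per capita at each generation.
At generation 1 (Ludmila, Ireneusz, Radoslaw, Eliasz) there are 4 shares of (1)/4 = 1/4 each.
Living: Ludmila and Radoslaw — each takes 1/4.
Deceased: Ireneusz and Eliasz. Their combined 1/2 is pooled and carried to generation 2.
At generation 2 (Zofia, Pelagia, Stanislawa, Nadia, Tadeusz) there are 5 shares of (1/2)/5 = 1/10 each.
Living: Zofia, Pelagia, Stanislawa, Nadia, and Tadeusz — each takes 1/10.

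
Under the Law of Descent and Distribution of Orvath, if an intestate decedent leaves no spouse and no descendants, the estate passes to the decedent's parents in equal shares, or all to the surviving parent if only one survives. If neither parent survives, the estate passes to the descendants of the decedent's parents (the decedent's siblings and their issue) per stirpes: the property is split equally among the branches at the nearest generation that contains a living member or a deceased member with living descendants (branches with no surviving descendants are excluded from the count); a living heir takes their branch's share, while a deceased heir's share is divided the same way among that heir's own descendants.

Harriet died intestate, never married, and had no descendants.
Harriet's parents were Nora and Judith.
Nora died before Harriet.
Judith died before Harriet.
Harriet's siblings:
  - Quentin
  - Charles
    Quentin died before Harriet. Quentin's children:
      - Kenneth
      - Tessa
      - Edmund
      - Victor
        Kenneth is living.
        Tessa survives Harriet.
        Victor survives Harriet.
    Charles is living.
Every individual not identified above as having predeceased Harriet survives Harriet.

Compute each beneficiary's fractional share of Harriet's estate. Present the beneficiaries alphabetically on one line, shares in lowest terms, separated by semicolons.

Neither parent survives and there are no descendants, so the estate passes to Harriet's siblings and their issue per stirpes.
The estate is divided into 2 equal shares of 1/2 among Quentin, Charles.
Quentin predeceased; the 1/2 allotted to Quentin's branch passes to Quentin's issue by representation.
The 1/2 is divided into 4 equal shares of 1/8 among Kenneth, Tessa, Edmund, Victor.
Kenneth is living and takes 1/8.
Tessa is living and takes 1/8.
Edmund is living and takes 1/8.
Victor is living and takes 1/8.
Charles is living and takes 1/2.

Charles 1/2; Edmund 1/8; Kenneth 1/8; Tessa 1/8; Victor 1/8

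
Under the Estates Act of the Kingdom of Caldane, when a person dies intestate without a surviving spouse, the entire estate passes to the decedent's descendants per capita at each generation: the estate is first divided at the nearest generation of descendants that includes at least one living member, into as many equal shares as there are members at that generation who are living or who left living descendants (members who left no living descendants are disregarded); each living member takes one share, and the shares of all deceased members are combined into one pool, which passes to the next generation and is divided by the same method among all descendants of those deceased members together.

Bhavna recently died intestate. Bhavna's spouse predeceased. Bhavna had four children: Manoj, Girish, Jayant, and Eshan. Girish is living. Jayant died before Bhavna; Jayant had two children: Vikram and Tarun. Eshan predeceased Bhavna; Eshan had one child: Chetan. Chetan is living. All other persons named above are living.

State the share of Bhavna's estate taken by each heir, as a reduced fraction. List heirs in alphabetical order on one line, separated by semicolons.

There is no surviving spouse, so the entire estate passes to Bhavna's descendants per capita at each generation.
At generation 1 (Manoj, Girish, Jayant, Eshan) there are 4 shares of (1)/4 = 1/4 each.
Living: Manoj and Girish — each takes 1/4.
Deceased: Jayant and Eshan. Their combined 1/2 is pooled and carried to generation 2.
At generation 2 (Vikram, Tarun, Chetan) there are 3 shares of (1/2)/3 = 1/6 each.
Living: Vikram, Tarun, and Chetan — each takes 1/6.

Chetan 1/6; Girish 1/4; Manoj 1/4; Tarun 1/6; Vikram 1/6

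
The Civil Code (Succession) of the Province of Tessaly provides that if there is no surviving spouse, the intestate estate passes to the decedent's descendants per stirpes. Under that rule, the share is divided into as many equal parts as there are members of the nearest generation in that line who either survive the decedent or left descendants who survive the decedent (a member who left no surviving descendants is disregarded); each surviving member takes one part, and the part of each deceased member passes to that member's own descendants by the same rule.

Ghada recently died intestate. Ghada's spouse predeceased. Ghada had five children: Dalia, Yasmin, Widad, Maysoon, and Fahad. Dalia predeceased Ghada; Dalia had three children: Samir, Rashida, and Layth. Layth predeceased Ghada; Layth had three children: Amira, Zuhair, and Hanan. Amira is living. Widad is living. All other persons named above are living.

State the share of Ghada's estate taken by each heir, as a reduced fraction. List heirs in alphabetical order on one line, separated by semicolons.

There is no surviving spouse, so the entire estate passes to Ghada's descendants per stirpes.
The estate is divided into 5 equal shares of 1/5 among Dalia, Yasmin, Widad, Maysoon, Fahad.
Dalia predeceased; the 1/5 allotted to Dalia's branch passes to Dalia's issue by representation.
The 1/5 is divided into 3 equal shares of 1/15 among Samir, Rashida, Layth.
Samir is living and takes 1/15.
Rashida is living and takes 1/15.
Layth predeceased; the 1/15 allotted to Layth's branch passes to Layth's issue by representation.
The 1/15 is divided into 3 equal shares of 1/45 among Amira, Zuhair, Hanan.
Amira is living and takes 1/45.
Zuhair is living and takes 1/45.
Hanan is living and takes 1/45.
Yasmin is living and takes 1/5.
Widad is living and takes 1/5.
Maysoon is living and takes 1/5.
Fahad is living and takes 1/5.

Amira 1/45; Fahad 1/5; Hanan 1/45; Maysoon 1/5; Rashida 1/15; Samir 1/15; Widad 1/5; Yasmin 1/5; Zuhair 1/45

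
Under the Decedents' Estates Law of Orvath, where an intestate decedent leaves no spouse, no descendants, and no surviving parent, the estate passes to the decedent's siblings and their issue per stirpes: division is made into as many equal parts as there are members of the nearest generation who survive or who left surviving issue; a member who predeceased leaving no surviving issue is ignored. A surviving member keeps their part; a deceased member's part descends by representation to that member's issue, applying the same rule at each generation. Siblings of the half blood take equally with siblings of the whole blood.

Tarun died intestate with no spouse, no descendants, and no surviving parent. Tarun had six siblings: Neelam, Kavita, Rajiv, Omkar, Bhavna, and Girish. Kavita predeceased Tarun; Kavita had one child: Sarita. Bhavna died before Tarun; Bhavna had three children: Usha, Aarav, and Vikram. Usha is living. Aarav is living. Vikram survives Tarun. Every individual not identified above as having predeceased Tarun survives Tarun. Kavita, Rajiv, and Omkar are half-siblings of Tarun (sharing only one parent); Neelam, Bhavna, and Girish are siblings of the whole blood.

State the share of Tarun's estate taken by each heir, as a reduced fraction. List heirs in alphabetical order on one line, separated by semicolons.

Aarav 1/18; Girish 1/6; Neelam 1/6; Omkar 1/6; Rajiv 1/6; Sarita 1/6; Usha 1/18; Vikram 1/18

No spouse, descendants, or parent survives, so the estate passes to Tarun's siblings per stirpes.
Half-blood and whole-blood siblings take equally under the stated rule.
The estate is divided into 6 equal shares of 1/6 among Neelam, Kavita, Rajiv, Omkar, Bhavna, Girish.
Neelam is living and takes 1/6.
Kavita predeceased; the 1/6 allotted to Kavita's branch passes to Kavita's issue by representation.
Sarita is the sole taker at this level and receives the full 1/6.
Rajiv is living and takes 1/6.
Omkar is living and takes 1/6.
Bhavna predeceased; the 1/6 allotted to Bhavna's branch passes to Bhavna's issue by representation.
The 1/6 is divided into 3 equal shares of 1/18 among Usha, Aarav, Vikram.
Usha is living and takes 1/18.
Aarav is living and takes 1/18.
Vikram is living and takes 1/18.
Girish is living and takes 1/6.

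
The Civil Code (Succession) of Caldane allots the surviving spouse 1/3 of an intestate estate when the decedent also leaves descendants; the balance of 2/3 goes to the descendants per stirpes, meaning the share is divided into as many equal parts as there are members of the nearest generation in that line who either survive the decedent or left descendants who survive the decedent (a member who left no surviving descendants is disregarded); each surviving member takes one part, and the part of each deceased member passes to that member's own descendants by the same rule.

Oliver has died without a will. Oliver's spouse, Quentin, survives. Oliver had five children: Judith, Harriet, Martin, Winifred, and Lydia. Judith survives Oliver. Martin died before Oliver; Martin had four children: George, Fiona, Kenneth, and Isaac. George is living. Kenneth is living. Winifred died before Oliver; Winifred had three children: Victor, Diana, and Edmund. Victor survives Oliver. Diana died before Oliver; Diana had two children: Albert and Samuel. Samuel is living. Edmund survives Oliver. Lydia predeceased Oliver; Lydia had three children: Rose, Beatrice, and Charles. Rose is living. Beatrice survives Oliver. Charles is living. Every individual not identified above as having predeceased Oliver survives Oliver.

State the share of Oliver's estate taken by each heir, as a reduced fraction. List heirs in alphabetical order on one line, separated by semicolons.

Albert 1/45; Beatrice 2/45; Charles 2/45; Edmund 2/45; Fiona 1/30; George 1/30; Harriet 2/15; Isaac 1/30; Judith 2/15; Kenneth 1/30; Quentin 1/3; Rose 2/45; Samuel 1/45; Victor 2/45

Quentin, as surviving spouse, takes 1/3.
The remaining 2/3 passes to Oliver's descendants per stirpes.
The 2/3 is divided into 5 equal shares of 2/15 among Judith, Harriet, Martin, Winifred, Lydia.
Judith is living and takes 2/15.
Harriet is living and takes 2/15.
Martin predeceased; the 2/15 allotted to Martin's branch passes to Martin's issue by representation.
The 2/15 is divided into 4 equal shares of 1/30 among George, Fiona, Kenneth, Isaac.
George is living and takes 1/30.
Fiona is living and takes 1/30.
Kenneth is living and takes 1/30.
Isaac is living and takes 1/30.
Winifred predeceased; the 2/15 allotted to Winifred's branch passes to Winifred's issue by representation.
The 2/15 is divided into 3 equal shares of 2/45 among Victor, Diana, Edmund.
Victor is living and takes 2/45.
Diana predeceased; the 2/45 allotted to Diana's branch passes to Diana's issue by representation.
The 2/45 is divided into 2 equal shares of 1/45 among Albert, Samuel.
Albert is living and takes 1/45.
Samuel is living and takes 1/45.
Edmund is living and takes 2/45.
Lydia predeceased; the 2/15 allotted to Lydia's branch passes to Lydia's issue by representation.
The 2/15 is divided into 3 equal shares of 2/45 among Rose, Beatrice, Charles.
Rose is living and takes 2/45.
Beatrice is living and takes 2/45.
Charles is living and takes 2/45.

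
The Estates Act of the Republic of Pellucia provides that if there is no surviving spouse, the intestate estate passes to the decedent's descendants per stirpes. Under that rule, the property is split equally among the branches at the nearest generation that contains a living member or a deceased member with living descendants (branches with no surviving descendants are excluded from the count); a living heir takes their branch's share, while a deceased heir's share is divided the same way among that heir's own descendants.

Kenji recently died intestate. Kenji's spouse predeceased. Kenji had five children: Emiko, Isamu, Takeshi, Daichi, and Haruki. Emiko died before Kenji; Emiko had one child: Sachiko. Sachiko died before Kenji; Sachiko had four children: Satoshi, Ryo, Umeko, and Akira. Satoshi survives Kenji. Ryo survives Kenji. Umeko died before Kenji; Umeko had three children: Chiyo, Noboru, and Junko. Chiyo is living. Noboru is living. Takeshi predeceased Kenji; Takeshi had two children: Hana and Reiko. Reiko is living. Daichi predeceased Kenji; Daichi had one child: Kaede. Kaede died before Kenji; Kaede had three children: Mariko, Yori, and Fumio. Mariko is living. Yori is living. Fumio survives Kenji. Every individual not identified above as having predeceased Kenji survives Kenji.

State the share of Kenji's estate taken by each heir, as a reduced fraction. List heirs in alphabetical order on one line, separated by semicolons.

There is no surviving spouse, so the entire estate passes to Kenji's descendants per stirpes.
The estate is divided into 5 equal shares of 1/5 among Emiko, Isamu, Takeshi, Daichi, Haruki.
Emiko predeceased; the 1/5 allotted to Emiko's branch passes to Emiko's issue by representation.
Sachiko's line is the sole branch at this level, so the full 1/5 passes to Sachiko's issue by representation.
The 1/5 is divided into 4 equal shares of 1/20 among Satoshi, Ryo, Umeko, Akira.
Satoshi is living and takes 1/20.
Ryo is living and takes 1/20.
Umeko predeceased; the 1/20 allotted to Umeko's branch passes to Umeko's issue by representation.
The 1/20 is divided into 3 equal shares of 1/60 among Chiyo, Noboru, Junko.
Chiyo is living and takes 1/60.
Noboru is living and takes 1/60.
Junko is living and takes 1/60.
Akira is living and takes 1/20.
Isamu is living and takes 1/5.
Takeshi predeceased; the 1/5 allotted to Takeshi's branch passes to Takeshi's issue by representation.
The 1/5 is divided into 2 equal shares of 1/10 among Hana, Reiko.
Hana is living and takes 1/10.
Reiko is living and takes 1/10.
Daichi predeceased; the 1/5 allotted to Daichi's branch passes to Daichi's issue by representation.
Kaede's line is the sole branch at this level, so the full 1/5 passes to Kaede's issue by representation.
The 1/5 is divided into 3 equal shares of 1/15 among Mariko, Yori, Fumio.
Mariko is living and takes 1/15.
Yori is living and takes 1/15.
Fumio is living and takes 1/15.
Haruki is living and takes 1/5.

Akira 1/20; Chiyo 1/60; Fumio 1/15; Hana 1/10; Haruki 1/5; Isamu 1/5; Junko 1/60; Mariko 1/15; Noboru 1/60; Reiko 1/10; Ryo 1/20; Satoshi 1/20; Yori 1/15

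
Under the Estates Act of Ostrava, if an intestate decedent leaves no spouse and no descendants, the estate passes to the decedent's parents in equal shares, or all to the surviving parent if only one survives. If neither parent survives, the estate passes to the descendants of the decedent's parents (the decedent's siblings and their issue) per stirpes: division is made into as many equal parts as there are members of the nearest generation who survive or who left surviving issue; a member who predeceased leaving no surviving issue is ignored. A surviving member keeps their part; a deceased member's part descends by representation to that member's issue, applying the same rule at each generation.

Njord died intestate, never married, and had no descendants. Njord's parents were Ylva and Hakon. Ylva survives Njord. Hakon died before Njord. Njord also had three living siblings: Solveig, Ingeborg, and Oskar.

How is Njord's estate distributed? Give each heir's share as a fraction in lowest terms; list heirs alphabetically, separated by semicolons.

Only one parent, Ylva, survives, so Ylva takes the entire estate. The siblings take nothing because a surviving parent has priority.

Ylva 1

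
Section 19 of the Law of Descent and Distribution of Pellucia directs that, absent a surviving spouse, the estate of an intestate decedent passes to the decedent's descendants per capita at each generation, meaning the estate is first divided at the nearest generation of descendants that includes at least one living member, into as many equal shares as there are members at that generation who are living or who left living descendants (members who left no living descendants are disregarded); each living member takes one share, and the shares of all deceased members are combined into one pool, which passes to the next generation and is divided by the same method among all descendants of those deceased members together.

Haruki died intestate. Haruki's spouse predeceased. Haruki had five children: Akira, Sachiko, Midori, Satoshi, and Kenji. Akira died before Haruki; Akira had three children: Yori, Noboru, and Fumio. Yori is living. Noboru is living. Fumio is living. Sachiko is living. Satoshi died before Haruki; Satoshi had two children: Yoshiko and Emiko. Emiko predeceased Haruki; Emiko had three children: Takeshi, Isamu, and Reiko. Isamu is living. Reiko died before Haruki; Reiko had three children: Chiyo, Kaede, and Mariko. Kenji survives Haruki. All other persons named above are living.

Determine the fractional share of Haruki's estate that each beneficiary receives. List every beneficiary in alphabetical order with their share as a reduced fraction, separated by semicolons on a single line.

Chiyo 2/225; Fumio 2/25; Isamu 2/75; Kaede 2/225; Kenji 1/5; Mariko 2/225; Midori 1/5; Noboru 2/25; Sachiko 1/5; Takeshi 2/75; Yori 2/25; Yoshiko 2/25

There is no surviving spouse, so the entire estate passes to Haruki's descendants per capita at each generation.
At generation 1 (Akira, Sachiko, Midori, Satoshi, Kenji) there are 5 shares of (1)/5 = 1/5 each.
Living: Sachiko, Midori, and Kenji — each takes 1/5.
Deceased: Akira and Satoshi. Their combined 2/5 is pooled and carried to generation 2.
At generation 2 (Yori, Noboru, Fumio, Yoshiko, Emiko) there are 5 shares of (2/5)/5 = 2/25 each.
Living: Yori, Noboru, Fumio, and Yoshiko — each takes 2/25.
Deceased: Emiko. That 2/25 share is carried to generation 3.
At generation 3 (Takeshi, Isamu, Reiko) there are 3 shares of (2/25)/3 = 2/75 each.
Living: Takeshi and Isamu — each takes 2/75.
Deceased: Reiko. That 2/75 share is carried to generation 4.
At generation 4 (Chiyo, Kaede, Mariko) there are 3 shares of (2/75)/3 = 2/225 each.
Living: Chiyo, Kaede, and Mariko — each takes 2/225.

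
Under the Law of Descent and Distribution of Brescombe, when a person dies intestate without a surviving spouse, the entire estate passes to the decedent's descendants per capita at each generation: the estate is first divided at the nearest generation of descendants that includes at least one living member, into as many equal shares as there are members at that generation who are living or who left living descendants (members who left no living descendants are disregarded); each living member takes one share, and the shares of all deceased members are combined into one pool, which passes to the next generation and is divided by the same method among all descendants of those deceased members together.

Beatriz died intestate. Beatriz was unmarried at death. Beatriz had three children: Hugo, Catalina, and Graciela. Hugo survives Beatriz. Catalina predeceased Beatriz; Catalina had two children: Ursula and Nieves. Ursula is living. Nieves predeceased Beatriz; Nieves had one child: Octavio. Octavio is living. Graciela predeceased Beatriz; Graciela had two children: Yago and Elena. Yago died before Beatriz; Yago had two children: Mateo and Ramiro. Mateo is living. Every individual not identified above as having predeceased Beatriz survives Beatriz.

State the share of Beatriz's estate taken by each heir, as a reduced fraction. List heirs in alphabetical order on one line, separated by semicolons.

There is no surviving spouse, so the entire estate passes to Beatriz's descendants per capita at each generation.
At generation 1 (Hugo, Catalina, Graciela) there are 3 shares of (1)/3 = 1/3 each.
Living: Hugo — each takes 1/3.
Deceased: Catalina and Graciela. Their combined 2/3 is pooled and carried to generation 2.
At generation 2 (Ursula, Nieves, Yago, Elena) there are 4 shares of (2/3)/4 = 1/6 each.
Living: Ursula and Elena — each takes 1/6.
Deceased: Nieves and Yago. Their combined 1/3 is pooled and carried to generation 3.
At generation 3 (Octavio, Mateo, Ramiro) there are 3 shares of (1/3)/3 = 1/9 each.
Living: Octavio, Mateo, and Ramiro — each takes 1/9.

Elena 1/6; Hugo 1/3; Mateo 1/9; Octavio 1/9; Ramiro 1/9; Ursula 1/6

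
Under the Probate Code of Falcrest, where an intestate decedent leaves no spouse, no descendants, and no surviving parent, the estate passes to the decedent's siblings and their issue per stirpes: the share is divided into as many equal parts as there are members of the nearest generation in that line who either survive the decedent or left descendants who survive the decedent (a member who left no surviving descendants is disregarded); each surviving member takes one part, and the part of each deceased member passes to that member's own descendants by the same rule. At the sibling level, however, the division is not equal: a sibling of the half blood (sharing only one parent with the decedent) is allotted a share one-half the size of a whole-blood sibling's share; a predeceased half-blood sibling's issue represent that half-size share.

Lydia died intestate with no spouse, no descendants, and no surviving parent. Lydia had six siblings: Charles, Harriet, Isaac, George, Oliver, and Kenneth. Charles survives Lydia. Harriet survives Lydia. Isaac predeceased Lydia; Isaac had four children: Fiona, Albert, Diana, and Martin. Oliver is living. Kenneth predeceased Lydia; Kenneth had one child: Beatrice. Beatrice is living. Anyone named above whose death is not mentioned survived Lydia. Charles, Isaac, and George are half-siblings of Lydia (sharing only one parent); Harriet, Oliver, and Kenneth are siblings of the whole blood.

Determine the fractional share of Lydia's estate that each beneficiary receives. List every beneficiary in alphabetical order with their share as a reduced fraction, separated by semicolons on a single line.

No spouse, descendants, or parent survives, so the estate passes to Lydia's siblings per stirpes.
Half-blood siblings count for one-half the weight of whole-blood siblings at the initial division.
Dividing 1 in proportion to weights (total weight 9/2): Charles (weight 1/2) → 1/9; Harriet (weight 1) → 2/9; Isaac (weight 1/2) → 1/9; George (weight 1/2) → 1/9; Oliver (weight 1) → 2/9; Kenneth (weight 1) → 2/9.
Charles is living and takes 1/9.
Harriet is living and takes 2/9.
Isaac predeceased; the 1/9 allotted to Isaac's branch passes to Isaac's issue by representation.
The 1/9 is divided into 4 equal shares of 1/36 among Fiona, Albert, Diana, Martin.
Fiona is living and takes 1/36.
Albert is living and takes 1/36.
Diana is living and takes 1/36.
Martin is living and takes 1/36.
George is living and takes 1/9.
Oliver is living and takes 2/9.
Kenneth predeceased; the 2/9 allotted to Kenneth's branch passes to Kenneth's issue by representation.
Beatrice is the sole taker at this level and receives the full 2/9.

Albert 1/36; Beatrice 2/9; Charles 1/9; Diana 1/36; Fiona 1/36; George 1/9; Harriet 2/9; Martin 1/36; Oliver 2/9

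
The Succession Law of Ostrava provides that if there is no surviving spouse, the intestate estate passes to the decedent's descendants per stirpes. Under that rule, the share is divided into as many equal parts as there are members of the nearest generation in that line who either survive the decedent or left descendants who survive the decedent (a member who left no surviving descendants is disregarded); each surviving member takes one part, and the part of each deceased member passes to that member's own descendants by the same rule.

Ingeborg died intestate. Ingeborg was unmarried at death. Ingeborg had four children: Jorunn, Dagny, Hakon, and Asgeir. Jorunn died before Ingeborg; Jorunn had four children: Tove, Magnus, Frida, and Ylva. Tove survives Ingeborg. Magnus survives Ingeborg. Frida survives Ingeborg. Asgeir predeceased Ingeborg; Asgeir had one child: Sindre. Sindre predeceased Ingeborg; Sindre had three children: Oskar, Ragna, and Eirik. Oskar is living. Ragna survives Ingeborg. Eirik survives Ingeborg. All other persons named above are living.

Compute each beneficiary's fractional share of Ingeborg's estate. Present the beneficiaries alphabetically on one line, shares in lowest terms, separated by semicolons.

Dagny 1/4; Eirik 1/12; Frida 1/16; Hakon 1/4; Magnus 1/16; Oskar 1/12; Ragna 1/12; Tove 1/16; Ylva 1/16

There is no surviving spouse, so the entire estate passes to Ingeborg's descendants per stirpes.
The estate is divided into 4 equal shares of 1/4 among Jorunn, Dagny, Hakon, Asgeir.
Jorunn predeceased; the 1/4 allotted to Jorunn's branch passes to Jorunn's issue by representation.
The 1/4 is divided into 4 equal shares of 1/16 among Tove, Magnus, Frida, Ylva.
Tove is living and takes 1/16.
Magnus is living and takes 1/16.
Frida is living and takes 1/16.
Ylva is living and takes 1/16.
Dagny is living and takes 1/4.
Hakon is living and takes 1/4.
Asgeir predeceased; the 1/4 allotted to Asgeir's branch passes to Asgeir's issue by representation.
Sindre's line is the sole branch at this level, so the full 1/4 passes to Sindre's issue by representation.
The 1/4 is divided into 3 equal shares of 1/12 among Oskar, Ragna, Eirik.
Oskar is living and takes 1/12.
Ragna is living and takes 1/12.
Eirik is living and takes 1/12.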